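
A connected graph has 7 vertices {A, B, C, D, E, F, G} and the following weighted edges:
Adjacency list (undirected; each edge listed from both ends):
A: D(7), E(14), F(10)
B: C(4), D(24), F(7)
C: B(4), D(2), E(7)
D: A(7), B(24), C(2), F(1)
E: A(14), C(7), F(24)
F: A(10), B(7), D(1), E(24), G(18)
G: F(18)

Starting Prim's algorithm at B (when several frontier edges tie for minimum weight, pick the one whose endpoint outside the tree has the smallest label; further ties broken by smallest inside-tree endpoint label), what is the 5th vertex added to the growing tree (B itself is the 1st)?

Grow the tree from B using Prim:
Step 1: cheapest edge leaving the tree is B C (4); add C.
Step 2: cheapest edge leaving the tree is C D (2); add D.
Step 3: cheapest edge leaving the tree is D F (1); add F.
Step 4: cheapest edge leaving the tree is A D (7); add A.
Step 5: cheapest edge leaving the tree is C E (7); add E.
Step 6: cheapest edge leaving the tree is F G (18); add G.
Vertex order: B, C, D, F, A, E, G. The 5th vertex is A.

A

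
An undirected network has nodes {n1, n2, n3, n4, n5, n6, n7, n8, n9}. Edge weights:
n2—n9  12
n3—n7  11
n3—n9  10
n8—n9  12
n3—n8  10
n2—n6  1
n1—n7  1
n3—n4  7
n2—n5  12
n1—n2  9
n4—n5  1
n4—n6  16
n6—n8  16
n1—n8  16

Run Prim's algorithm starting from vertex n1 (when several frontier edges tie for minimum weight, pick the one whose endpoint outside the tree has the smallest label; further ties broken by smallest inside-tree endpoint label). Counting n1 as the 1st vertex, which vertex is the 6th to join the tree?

n4

Grow the tree from n1 using Prim:
Step 1: cheapest edge leaving the tree is n1—n7 (1); add n7.
Step 2: cheapest edge leaving the tree is n1—n2 (9); add n2.
Step 3: cheapest edge leaving the tree is n2—n6 (1); add n6.
Step 4: cheapest edge leaving the tree is n3—n7 (11); add n3.
Step 5: cheapest edge leaving the tree is n3—n4 (7); add n4.
Step 6: cheapest edge leaving the tree is n4—n5 (1); add n5.
Step 7: cheapest edge leaving the tree is n3—n8 (10); add n8.
Step 8: cheapest edge leaving the tree is n3—n9 (10); add n9.
Vertex order: n1, n7, n2, n6, n3, n4, n5, n8, n9. The 6th vertex is n4.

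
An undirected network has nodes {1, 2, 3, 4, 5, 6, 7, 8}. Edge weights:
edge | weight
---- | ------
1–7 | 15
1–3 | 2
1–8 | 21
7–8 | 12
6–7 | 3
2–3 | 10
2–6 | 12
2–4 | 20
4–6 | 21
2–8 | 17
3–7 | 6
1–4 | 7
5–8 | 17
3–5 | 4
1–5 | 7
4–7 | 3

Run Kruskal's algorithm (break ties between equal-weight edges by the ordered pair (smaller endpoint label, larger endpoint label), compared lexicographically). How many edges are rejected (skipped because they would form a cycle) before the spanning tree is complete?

Sort edges by weight, then run Kruskal:
1–3 (2): add — endpoints in different components.
4–7 (3): add — endpoints in different components.
6–7 (3): add — endpoints in different components.
3–5 (4): add — endpoints in different components.
3–7 (6): add — endpoints in different components.
1–4 (7): skip — 1 and 4 already connected.
1–5 (7): skip — 1 and 5 already connected.
2–3 (10): add — endpoints in different components.
2–6 (12): skip — 2 and 6 already connected.
7–8 (12): add — endpoints in different components.
Edges rejected before the tree was complete: 3.

3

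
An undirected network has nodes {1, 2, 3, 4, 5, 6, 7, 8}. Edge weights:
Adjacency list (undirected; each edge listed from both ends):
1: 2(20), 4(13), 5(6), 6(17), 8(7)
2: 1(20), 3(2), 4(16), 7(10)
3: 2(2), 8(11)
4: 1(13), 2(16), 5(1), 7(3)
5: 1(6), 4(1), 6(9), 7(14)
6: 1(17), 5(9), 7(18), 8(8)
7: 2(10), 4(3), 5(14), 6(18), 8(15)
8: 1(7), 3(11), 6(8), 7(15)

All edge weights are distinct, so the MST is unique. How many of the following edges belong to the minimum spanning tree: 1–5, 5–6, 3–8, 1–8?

2

Kruskal's algorithm — process edges by increasing weight (ties by edge label):
4–5 (1): add — endpoints in different components.
2–3 (2): add — endpoints in different components.
4–7 (3): add — endpoints in different components.
1–5 (6): add — endpoints in different components.
1–8 (7): add — endpoints in different components.
6–8 (8): add — endpoints in different components.
5–6 (9): skip — 5 and 6 already connected.
2–7 (10): add — endpoints in different components.
MST edge set: {4–5, 2–3, 4–7, 1–5, 1–8, 6–8, 2–7}.
Of the listed edges, {1–5, 1–8} are in the MST → 2.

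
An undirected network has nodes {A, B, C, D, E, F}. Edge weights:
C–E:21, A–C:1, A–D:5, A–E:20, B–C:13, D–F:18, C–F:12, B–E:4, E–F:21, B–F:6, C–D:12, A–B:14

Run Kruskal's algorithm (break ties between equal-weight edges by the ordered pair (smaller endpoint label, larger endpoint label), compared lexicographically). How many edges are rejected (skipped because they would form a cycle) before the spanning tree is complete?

1

Sort edges by weight, then run Kruskal:
A–C (1): add. Components now {A,C} {B} {D} {E} {F}
B–E (4): add. Components now {A,C} {B,E} {D} {F}
A–D (5): add. Components now {A,C,D} {B,E} {F}
B–F (6): add. Components now {A,C,D} {B,E,F}
C–D (12): skip — C and D already connected.
C–F (12): add. Components now {A,B,C,D,E,F}
Edges rejected before the tree was complete: 1.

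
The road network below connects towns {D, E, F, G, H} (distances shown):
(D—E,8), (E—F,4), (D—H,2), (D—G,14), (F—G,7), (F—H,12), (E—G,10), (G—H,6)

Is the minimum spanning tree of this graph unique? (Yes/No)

Kruskal: consider edges lightest-first.
D—H (2): add. Components now {D,H} {E} {F} {G}
E—F (4): add. Components now {D,H} {E,F} {G}
G—H (6): add. Components now {D,G,H} {E,F}
F—G (7): add. Components now {D,E,F,G,H}
Every non-tree edge has weight strictly greater than the heaviest edge on the tree path between its endpoints, so the MST is unique.

Yes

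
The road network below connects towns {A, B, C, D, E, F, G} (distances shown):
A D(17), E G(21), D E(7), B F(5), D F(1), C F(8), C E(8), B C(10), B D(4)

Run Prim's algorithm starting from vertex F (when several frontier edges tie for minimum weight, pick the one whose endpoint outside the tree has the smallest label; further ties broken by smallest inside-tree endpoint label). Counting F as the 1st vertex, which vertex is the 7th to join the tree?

G

Grow the tree from F using Prim:
Step 1: frontier [D F 1, B F 5, C F 8] → take D F (1); add D.
Step 2: frontier [B D 4, D E 7, A D 17, B F 5, C F 8] → take B D (4); add B.
Step 3: frontier [B C 10, D E 7, A D 17, C F 8] → take D E (7); add E.
Step 4: frontier [B C 10, A D 17, C E 8, E G 21, C F 8] → take C E (8); add C.
Step 5: frontier [A D 17, E G 21] → take A D (17); add A.
Step 6: frontier [E G 21] → take E G (21); add G.
Vertex order: F, D, B, E, C, A, G. The 7th vertex is G.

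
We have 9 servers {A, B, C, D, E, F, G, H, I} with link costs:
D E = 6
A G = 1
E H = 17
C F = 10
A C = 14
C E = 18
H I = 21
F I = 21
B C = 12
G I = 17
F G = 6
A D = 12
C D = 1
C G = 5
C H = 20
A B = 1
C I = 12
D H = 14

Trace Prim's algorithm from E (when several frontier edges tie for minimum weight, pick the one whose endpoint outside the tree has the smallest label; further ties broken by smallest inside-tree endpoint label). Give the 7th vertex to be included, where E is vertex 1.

Prim, starting at E.
Step 1: cheapest edge leaving the tree is D E (6); add D.
Step 2: cheapest edge leaving the tree is C D (1); add C.
Step 3: cheapest edge leaving the tree is C G (5); add G.
Step 4: cheapest edge leaving the tree is A G (1); add A.
Step 5: cheapest edge leaving the tree is A B (1); add B.
Step 6: cheapest edge leaving the tree is F G (6); add F.
Step 7: cheapest edge leaving the tree is C I (12); add I.
Step 8: cheapest edge leaving the tree is D H (14); add H.
Vertex order: E, D, C, G, A, B, F, I, H. The 7th vertex is F.

F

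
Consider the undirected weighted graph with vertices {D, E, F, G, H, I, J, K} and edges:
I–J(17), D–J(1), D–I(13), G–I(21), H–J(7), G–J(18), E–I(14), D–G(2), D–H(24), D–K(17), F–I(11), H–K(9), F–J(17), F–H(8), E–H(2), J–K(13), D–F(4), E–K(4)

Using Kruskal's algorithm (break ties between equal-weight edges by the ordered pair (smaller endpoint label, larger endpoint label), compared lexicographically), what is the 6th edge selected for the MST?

H-J

Kruskal's algorithm — process edges by increasing weight (ties by edge label):
D–J (1): add — endpoints in different components.
D–G (2): add — endpoints in different components.
E–H (2): add — endpoints in different components.
D–F (4): add — endpoints in different components.
E–K (4): add — endpoints in different components.
H–J (7): add — endpoints in different components.
F–H (8): skip — F and H already connected.
H–K (9): skip — H and K already connected.
F–I (11): add — endpoints in different components.
The 6th edge added is H–J.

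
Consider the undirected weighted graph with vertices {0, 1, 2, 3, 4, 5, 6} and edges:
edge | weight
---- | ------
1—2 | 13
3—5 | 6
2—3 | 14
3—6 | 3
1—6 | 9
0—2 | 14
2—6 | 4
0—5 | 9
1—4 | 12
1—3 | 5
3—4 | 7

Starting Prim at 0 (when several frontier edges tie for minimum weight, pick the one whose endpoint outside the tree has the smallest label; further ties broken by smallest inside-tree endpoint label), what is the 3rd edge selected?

Prim, starting at 0.
Step 1: frontier [0—5 9, 0—2 14] → take 0—5 (9); add 5.
Step 2: frontier [0—2 14, 3—5 6] → take 3—5 (6); add 3.
Step 3: frontier [0—2 14, 3—6 3, 1—3 5, 3—4 7, 2—3 14] → take 3—6 (3); add 6.
Step 4: frontier [0—2 14, 1—3 5, 3—4 7, 2—3 14, 2—6 4, 1—6 9] → take 2—6 (4); add 2.
Step 5: frontier [1—2 13, 1—3 5, 3—4 7, 1—6 9] → take 1—3 (5); add 1.
Step 6: frontier [1—4 12, 3—4 7] → take 3—4 (7); add 4.
The 3rd edge added is 3—6.

3-6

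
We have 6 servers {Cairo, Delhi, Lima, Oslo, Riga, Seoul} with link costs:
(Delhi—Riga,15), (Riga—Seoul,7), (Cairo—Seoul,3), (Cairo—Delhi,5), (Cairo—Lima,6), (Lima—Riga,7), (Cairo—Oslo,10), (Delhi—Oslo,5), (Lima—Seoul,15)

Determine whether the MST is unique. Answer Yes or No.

Kruskal: consider edges lightest-first.
Cairo—Seoul (3): add. Components now {Riga} {Lima} {Oslo} {Cairo,Seoul} {Delhi}
Cairo—Delhi (5): add. Components now {Riga} {Lima} {Oslo} {Cairo,Delhi,Seoul}
Delhi—Oslo (5): add. Components now {Riga} {Lima} {Cairo,Delhi,Oslo,Seoul}
Cairo—Lima (6): add. Components now {Riga} {Cairo,Delhi,Lima,Oslo,Seoul}
Lima—Riga (7): add. Components now {Cairo,Delhi,Lima,Oslo,Riga,Seoul}
Non-tree edge Riga—Seoul has weight 7, equal to the heaviest edge on its tree cycle — swapping gives another MST of the same weight. Not unique.

No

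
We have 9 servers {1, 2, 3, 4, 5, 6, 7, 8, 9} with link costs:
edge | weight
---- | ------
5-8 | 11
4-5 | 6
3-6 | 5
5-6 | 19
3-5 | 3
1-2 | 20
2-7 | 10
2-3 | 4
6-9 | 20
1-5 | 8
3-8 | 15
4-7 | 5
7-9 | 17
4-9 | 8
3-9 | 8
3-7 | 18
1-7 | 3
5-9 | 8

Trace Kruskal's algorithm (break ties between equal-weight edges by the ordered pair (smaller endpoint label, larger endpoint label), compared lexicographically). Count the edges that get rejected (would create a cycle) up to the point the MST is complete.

4

Kruskal's algorithm — process edges by increasing weight (ties by edge label):
1-7 (3): add — endpoints in different components.
3-5 (3): add — endpoints in different components.
2-3 (4): add — endpoints in different components.
3-6 (5): add — endpoints in different components.
4-7 (5): add — endpoints in different components.
4-5 (6): add — endpoints in different components.
1-5 (8): skip — 1 and 5 already connected.
3-9 (8): add — endpoints in different components.
4-9 (8): skip — 4 and 9 already connected.
5-9 (8): skip — 5 and 9 already connected.
2-7 (10): skip — 2 and 7 already connected.
5-8 (11): add — endpoints in different components.
Edges rejected before the tree was complete: 4.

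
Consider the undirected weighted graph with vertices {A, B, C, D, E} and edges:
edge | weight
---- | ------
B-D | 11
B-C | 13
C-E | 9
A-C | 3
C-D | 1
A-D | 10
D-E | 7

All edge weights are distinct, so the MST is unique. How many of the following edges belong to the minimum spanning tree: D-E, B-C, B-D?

2

Kruskal's algorithm — process edges by increasing weight (ties by edge label):
C-D (1): add. Components now {A} {B} {C,D} {E}
A-C (3): add. Components now {A,C,D} {B} {E}
D-E (7): add. Components now {A,C,D,E} {B}
C-E (9): skip — C and E already connected.
A-D (10): skip — A and D already connected.
B-D (11): add. Components now {A,B,C,D,E}
MST edge set: {C-D, A-C, D-E, B-D}.
Of the listed edges, {D-E, B-D} are in the MST → 2.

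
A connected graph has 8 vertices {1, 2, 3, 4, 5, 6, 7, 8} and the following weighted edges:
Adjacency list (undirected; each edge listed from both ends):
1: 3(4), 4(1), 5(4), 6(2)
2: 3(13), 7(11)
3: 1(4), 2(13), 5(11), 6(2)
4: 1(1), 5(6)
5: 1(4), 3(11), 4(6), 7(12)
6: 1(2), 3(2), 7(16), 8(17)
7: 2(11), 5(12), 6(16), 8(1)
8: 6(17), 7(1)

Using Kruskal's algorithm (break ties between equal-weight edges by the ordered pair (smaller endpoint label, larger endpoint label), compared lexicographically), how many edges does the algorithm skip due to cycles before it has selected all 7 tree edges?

Sort edges by weight, then run Kruskal:
1–4 (1): add — endpoints in different components.
7–8 (1): add — endpoints in different components.
1–6 (2): add — endpoints in different components.
3–6 (2): add — endpoints in different components.
1–3 (4): skip — 1 and 3 already connected.
1–5 (4): add — endpoints in different components.
4–5 (6): skip — 4 and 5 already connected.
2–7 (11): add — endpoints in different components.
3–5 (11): skip — 3 and 5 already connected.
5–7 (12): add — endpoints in different components.
Edges rejected before the tree was complete: 3.

3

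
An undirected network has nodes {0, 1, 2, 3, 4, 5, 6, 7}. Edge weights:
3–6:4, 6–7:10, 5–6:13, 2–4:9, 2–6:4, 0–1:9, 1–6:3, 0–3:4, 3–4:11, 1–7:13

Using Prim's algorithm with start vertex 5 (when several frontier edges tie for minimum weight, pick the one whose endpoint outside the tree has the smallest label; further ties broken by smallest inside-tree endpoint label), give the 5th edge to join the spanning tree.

Prim, starting at 5.
Step 1: frontier [5–6 13] → take 5–6 (13); add 6.
Step 2: frontier [1–6 3, 2–6 4, 3–6 4, 6–7 10] → take 1–6 (3); add 1.
Step 3: frontier [0–1 9, 1–7 13, 2–6 4, 3–6 4, 6–7 10] → take 2–6 (4); add 2.
Step 4: frontier [0–1 9, 1–7 13, 2–4 9, 3–6 4, 6–7 10] → take 3–6 (4); add 3.
Step 5: frontier [0–1 9, 1–7 13, 2–4 9, 0–3 4, 3–4 11, 6–7 10] → take 0–3 (4); add 0.
Step 6: frontier [1–7 13, 2–4 9, 3–4 11, 6–7 10] → take 2–4 (9); add 4.
Step 7: frontier [1–7 13, 6–7 10] → take 6–7 (10); add 7.
The 5th edge added is 0–3.

0-3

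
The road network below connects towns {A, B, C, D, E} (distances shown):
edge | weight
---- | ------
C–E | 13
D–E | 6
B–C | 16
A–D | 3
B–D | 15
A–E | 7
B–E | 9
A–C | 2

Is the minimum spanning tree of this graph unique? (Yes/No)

Sort edges by weight, then run Kruskal:
A–C (2): add. Components now {A,C} {B} {D} {E}
A–D (3): add. Components now {A,C,D} {B} {E}
D–E (6): add. Components now {A,C,D,E} {B}
A–E (7): skip — A and E already connected.
B–E (9): add. Components now {A,B,C,D,E}
Every non-tree edge has weight strictly greater than the heaviest edge on the tree path between its endpoints, so the MST is unique.

Yes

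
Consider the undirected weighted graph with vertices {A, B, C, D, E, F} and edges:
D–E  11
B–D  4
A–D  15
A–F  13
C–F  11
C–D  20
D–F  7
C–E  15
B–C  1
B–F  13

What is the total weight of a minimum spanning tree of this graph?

36

Kruskal: consider edges lightest-first.
B–C (1): add. Components now {A} {B,C} {D} {E} {F}
B–D (4): add. Components now {A} {B,C,D} {E} {F}
D–F (7): add. Components now {A} {B,C,D,F} {E}
C–F (11): skip — C and F already connected.
D–E (11): add. Components now {A} {B,C,D,E,F}
A–F (13): add. Components now {A,B,C,D,E,F}
MST edges: B–C, B–D, D–F, D–E, A–F; total weight 1+4+7+11+13 = 36.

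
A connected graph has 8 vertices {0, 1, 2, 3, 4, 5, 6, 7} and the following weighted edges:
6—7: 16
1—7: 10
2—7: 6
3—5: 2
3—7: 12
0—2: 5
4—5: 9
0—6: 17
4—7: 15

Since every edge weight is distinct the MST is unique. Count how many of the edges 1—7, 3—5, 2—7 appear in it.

Kruskal: consider edges lightest-first.
3—5 (2): add — endpoints in different components.
0—2 (5): add — endpoints in different components.
2—7 (6): add — endpoints in different components.
4—5 (9): add — endpoints in different components.
1—7 (10): add — endpoints in different components.
3—7 (12): add — endpoints in different components.
4—7 (15): skip — 4 and 7 already connected.
6—7 (16): add — endpoints in different components.
MST edge set: {3—5, 0—2, 2—7, 4—5, 1—7, 3—7, 6—7}.
Of the listed edges, {1—7, 3—5, 2—7} are in the MST → 3.

3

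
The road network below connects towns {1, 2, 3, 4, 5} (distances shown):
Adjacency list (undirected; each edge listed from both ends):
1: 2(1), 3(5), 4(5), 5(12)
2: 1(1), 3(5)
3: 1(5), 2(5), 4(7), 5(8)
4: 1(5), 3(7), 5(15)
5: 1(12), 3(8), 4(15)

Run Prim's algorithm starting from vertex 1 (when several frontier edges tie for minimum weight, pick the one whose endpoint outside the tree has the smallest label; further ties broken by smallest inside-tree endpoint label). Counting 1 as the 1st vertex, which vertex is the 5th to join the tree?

5

Prim's algorithm from 1:
Step 1: frontier [1 2 1, 1 3 5, 1 4 5, 1 5 12] → take 1 2 (1); add 2.
Step 2: frontier [1 3 5, 1 4 5, 1 5 12, 2 3 5] → take 1 3 (5); add 3.
Step 3: frontier [1 4 5, 1 5 12, 3 4 7, 3 5 8] → take 1 4 (5); add 4.
Step 4: frontier [1 5 12, 3 5 8, 4 5 15] → take 3 5 (8); add 5.
Vertex order: 1, 2, 3, 4, 5. The 5th vertex is 5.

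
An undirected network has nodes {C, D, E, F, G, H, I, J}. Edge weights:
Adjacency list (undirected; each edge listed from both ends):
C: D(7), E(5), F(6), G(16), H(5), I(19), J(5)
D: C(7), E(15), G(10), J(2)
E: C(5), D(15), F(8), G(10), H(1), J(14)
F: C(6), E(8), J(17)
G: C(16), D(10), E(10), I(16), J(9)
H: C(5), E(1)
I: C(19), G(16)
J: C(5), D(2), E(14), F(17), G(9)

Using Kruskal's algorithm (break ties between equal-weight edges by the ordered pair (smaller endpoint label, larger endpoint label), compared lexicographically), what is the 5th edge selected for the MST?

Kruskal: consider edges lightest-first.
E H (1): add — endpoints in different components.
D J (2): add — endpoints in different components.
C E (5): add — endpoints in different components.
C H (5): skip — C and H already connected.
C J (5): add — endpoints in different components.
C F (6): add — endpoints in different components.
C D (7): skip — C and D already connected.
E F (8): skip — E and F already connected.
G J (9): add — endpoints in different components.
D G (10): skip — D and G already connected.
E G (10): skip — E and G already connected.
E J (14): skip — E and J already connected.
D E (15): skip — D and E already connected.
C G (16): skip — C and G already connected.
G I (16): add — endpoints in different components.
The 5th edge added is C F.

C-F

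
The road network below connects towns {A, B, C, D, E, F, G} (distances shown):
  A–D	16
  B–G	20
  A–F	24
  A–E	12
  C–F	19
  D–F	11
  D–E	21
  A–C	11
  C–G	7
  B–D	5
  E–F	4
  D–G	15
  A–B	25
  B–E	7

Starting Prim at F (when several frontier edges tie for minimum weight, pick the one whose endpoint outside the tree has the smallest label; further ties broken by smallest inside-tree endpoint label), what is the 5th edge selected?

A-C

Prim's algorithm from F:
Step 1: frontier [E–F 4, D–F 11, C–F 19, A–F 24] → take E–F (4); add E.
Step 2: frontier [B–E 7, A–E 12, D–E 21, D–F 11, C–F 19, A–F 24] → take B–E (7); add B.
Step 3: frontier [B–D 5, B–G 20, A–B 25, A–E 12, D–E 21, D–F 11, C–F 19, A–F 24] → take B–D (5); add D.
Step 4: frontier [B–G 20, A–B 25, D–G 15, A–D 16, A–E 12, C–F 19, A–F 24] → take A–E (12); add A.
Step 5: frontier [A–C 11, B–G 20, D–G 15, C–F 19] → take A–C (11); add C.
Step 6: frontier [B–G 20, C–G 7, D–G 15] → take C–G (7); add G.
The 5th edge added is A–C.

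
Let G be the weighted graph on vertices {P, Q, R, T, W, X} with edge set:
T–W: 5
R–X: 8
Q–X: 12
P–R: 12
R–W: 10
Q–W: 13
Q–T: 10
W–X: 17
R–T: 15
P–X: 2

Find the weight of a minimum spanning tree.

Prim's algorithm from Q:
Step 1: frontier [Q–T 10, Q–X 12, Q–W 13] → take Q–T (10); add T.
Step 2: frontier [Q–X 12, Q–W 13, T–W 5, R–T 15] → take T–W (5); add W.
Step 3: frontier [Q–X 12, R–T 15, R–W 10, W–X 17] → take R–W (10); add R.
Step 4: frontier [Q–X 12, R–X 8, P–R 12, W–X 17] → take R–X (8); add X.
Step 5: frontier [P–R 12, P–X 2] → take P–X (2); add P.
MST edges: Q–T, T–W, R–W, R–X, P–X; total weight 10+5+10+8+2 = 35.

35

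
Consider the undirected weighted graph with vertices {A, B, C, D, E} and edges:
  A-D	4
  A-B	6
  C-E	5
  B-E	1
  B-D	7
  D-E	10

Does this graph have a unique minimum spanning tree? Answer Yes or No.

Sort edges by weight, then run Kruskal:
B-E (1): add — endpoints in different components.
A-D (4): add — endpoints in different components.
C-E (5): add — endpoints in different components.
A-B (6): add — endpoints in different components.
Every non-tree edge has weight strictly greater than the heaviest edge on the tree path between its endpoints, so the MST is unique.

Yes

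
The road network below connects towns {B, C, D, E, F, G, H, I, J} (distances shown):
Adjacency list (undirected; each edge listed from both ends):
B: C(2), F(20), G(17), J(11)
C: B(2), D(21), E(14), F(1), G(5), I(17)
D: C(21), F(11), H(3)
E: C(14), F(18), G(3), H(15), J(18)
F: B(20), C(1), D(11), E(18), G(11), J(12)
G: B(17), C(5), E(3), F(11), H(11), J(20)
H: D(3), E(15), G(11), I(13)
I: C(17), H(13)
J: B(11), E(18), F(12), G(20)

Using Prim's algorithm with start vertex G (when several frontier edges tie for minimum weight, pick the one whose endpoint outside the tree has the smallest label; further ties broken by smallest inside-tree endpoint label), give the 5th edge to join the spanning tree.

D-F

Prim, starting at G.
Step 1: cheapest edge leaving the tree is E–G (3); add E.
Step 2: cheapest edge leaving the tree is C–G (5); add C.
Step 3: cheapest edge leaving the tree is C–F (1); add F.
Step 4: cheapest edge leaving the tree is B–C (2); add B.
Step 5: cheapest edge leaving the tree is D–F (11); add D.
Step 6: cheapest edge leaving the tree is D–H (3); add H.
Step 7: cheapest edge leaving the tree is B–J (11); add J.
Step 8: cheapest edge leaving the tree is H–I (13); add I.
The 5th edge added is D–F.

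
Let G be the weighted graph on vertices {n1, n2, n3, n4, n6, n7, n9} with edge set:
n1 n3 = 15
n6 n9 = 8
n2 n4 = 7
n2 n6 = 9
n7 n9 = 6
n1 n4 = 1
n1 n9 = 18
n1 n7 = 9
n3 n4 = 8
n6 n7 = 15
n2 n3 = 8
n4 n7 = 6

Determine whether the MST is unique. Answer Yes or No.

No

Kruskal: consider edges lightest-first.
n1 n4 (1): add. Components now {n2} {n1,n4} {n6} {n3} {n7} {n9}
n4 n7 (6): add. Components now {n2} {n1,n4,n7} {n6} {n3} {n9}
n7 n9 (6): add. Components now {n2} {n1,n4,n7,n9} {n6} {n3}
n2 n4 (7): add. Components now {n1,n2,n4,n7,n9} {n6} {n3}
n2 n3 (8): add. Components now {n1,n2,n3,n4,n7,n9} {n6}
n3 n4 (8): skip — n4 and n3 already connected.
n6 n9 (8): add. Components now {n1,n2,n3,n4,n6,n7,n9}
Non-tree edge n3 n4 has weight 8, equal to the heaviest edge on its tree cycle — swapping gives another MST of the same weight. Not unique.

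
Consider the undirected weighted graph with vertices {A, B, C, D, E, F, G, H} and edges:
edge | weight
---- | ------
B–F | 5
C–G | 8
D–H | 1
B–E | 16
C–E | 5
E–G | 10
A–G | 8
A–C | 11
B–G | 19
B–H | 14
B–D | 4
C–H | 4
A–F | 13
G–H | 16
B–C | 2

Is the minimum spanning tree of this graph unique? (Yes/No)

Sort edges by weight, then run Kruskal:
D–H (1): add — endpoints in different components.
B–C (2): add — endpoints in different components.
B–D (4): add — endpoints in different components.
C–H (4): skip — C and H already connected.
B–F (5): add — endpoints in different components.
C–E (5): add — endpoints in different components.
A–G (8): add — endpoints in different components.
C–G (8): add — endpoints in different components.
Non-tree edge C–H has weight 4, equal to the heaviest edge on its tree cycle — swapping gives another MST of the same weight. Not unique.

No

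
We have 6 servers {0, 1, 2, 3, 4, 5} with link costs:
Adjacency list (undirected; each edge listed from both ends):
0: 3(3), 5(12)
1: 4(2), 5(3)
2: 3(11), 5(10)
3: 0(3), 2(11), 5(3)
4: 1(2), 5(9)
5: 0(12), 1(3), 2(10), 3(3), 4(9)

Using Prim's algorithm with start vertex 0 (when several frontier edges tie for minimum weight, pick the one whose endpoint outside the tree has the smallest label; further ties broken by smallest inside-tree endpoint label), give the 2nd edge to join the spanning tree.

Prim's algorithm from 0:
Step 1: frontier [0 3 3, 0 5 12] → take 0 3 (3); add 3.
Step 2: frontier [0 5 12, 3 5 3, 2 3 11] → take 3 5 (3); add 5.
Step 3: frontier [2 3 11, 1 5 3, 4 5 9, 2 5 10] → take 1 5 (3); add 1.
Step 4: frontier [1 4 2, 2 3 11, 4 5 9, 2 5 10] → take 1 4 (2); add 4.
Step 5: frontier [2 3 11, 2 5 10] → take 2 5 (10); add 2.
The 2nd edge added is 3 5.

3-5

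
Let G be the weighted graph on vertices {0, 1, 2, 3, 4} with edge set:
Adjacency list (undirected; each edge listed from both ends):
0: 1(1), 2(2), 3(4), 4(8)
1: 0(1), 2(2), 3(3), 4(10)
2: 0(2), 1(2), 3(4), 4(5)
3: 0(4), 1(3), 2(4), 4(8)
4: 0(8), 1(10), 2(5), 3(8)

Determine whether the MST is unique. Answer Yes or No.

No

Kruskal: consider edges lightest-first.
0—1 (1): add — endpoints in different components.
0—2 (2): add — endpoints in different components.
1—2 (2): skip — 1 and 2 already connected.
1—3 (3): add — endpoints in different components.
0—3 (4): skip — 0 and 3 already connected.
2—3 (4): skip — 2 and 3 already connected.
2—4 (5): add — endpoints in different components.
Non-tree edge 1—2 has weight 2, equal to the heaviest edge on its tree cycle — swapping gives another MST of the same weight. Not unique.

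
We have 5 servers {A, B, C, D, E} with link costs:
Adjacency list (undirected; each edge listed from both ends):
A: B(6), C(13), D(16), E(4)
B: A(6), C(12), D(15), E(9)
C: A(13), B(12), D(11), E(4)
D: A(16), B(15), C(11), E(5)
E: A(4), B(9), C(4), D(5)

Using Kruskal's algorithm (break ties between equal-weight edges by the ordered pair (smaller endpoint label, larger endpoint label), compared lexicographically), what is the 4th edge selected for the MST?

A-B

Kruskal's algorithm — process edges by increasing weight (ties by edge label):
A E (4): add — endpoints in different components.
C E (4): add — endpoints in different components.
D E (5): add — endpoints in different components.
A B (6): add — endpoints in different components.
The 4th edge added is A B.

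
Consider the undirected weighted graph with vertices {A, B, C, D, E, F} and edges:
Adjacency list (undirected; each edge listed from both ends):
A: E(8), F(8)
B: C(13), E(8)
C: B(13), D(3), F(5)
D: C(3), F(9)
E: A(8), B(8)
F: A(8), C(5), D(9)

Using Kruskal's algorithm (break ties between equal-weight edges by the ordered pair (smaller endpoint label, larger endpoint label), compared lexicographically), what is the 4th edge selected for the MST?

Kruskal's algorithm — process edges by increasing weight (ties by edge label):
C D (3): add — endpoints in different components.
C F (5): add — endpoints in different components.
A E (8): add — endpoints in different components.
A F (8): add — endpoints in different components.
B E (8): add — endpoints in different components.
The 4th edge added is A F.

A-F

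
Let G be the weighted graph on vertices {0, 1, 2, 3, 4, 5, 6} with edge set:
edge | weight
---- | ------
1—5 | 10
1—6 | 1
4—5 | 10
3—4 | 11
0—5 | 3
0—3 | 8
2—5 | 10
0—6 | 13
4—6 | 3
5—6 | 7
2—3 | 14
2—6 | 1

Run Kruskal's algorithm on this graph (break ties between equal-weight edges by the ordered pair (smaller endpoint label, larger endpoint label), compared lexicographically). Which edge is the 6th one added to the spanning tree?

Kruskal: consider edges lightest-first.
1—6 (1): add. Components now {0} {1,6} {2} {3} {4} {5}
2—6 (1): add. Components now {0} {1,2,6} {3} {4} {5}
0—5 (3): add. Components now {0,5} {1,2,6} {3} {4}
4—6 (3): add. Components now {0,5} {1,2,4,6} {3}
5—6 (7): add. Components now {0,1,2,4,5,6} {3}
0—3 (8): add. Components now {0,1,2,3,4,5,6}
The 6th edge added is 0—3.

0-3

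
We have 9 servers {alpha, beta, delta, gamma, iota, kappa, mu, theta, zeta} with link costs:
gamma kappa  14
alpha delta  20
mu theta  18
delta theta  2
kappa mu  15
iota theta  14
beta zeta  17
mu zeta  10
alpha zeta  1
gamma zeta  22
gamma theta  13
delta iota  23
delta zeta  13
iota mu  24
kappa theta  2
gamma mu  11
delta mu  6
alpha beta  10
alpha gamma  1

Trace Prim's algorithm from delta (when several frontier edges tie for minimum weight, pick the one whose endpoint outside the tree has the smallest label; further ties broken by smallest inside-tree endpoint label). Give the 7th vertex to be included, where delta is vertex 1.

gamma

Prim, starting at delta.
Step 1: cheapest edge leaving the tree is delta theta (2); add theta.
Step 2: cheapest edge leaving the tree is kappa theta (2); add kappa.
Step 3: cheapest edge leaving the tree is delta mu (6); add mu.
Step 4: cheapest edge leaving the tree is mu zeta (10); add zeta.
Step 5: cheapest edge leaving the tree is alpha zeta (1); add alpha.
Step 6: cheapest edge leaving the tree is alpha gamma (1); add gamma.
Step 7: cheapest edge leaving the tree is alpha beta (10); add beta.
Step 8: cheapest edge leaving the tree is iota theta (14); add iota.
Vertex order: delta, theta, kappa, mu, zeta, alpha, gamma, beta, iota. The 7th vertex is gamma.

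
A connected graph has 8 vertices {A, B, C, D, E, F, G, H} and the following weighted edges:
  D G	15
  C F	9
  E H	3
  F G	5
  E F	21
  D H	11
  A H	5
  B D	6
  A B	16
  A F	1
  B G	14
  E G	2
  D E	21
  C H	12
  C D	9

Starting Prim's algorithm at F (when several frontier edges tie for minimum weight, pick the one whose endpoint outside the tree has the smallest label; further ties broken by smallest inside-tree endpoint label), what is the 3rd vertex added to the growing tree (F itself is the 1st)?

G

Prim's algorithm from F:
Step 1: cheapest edge leaving the tree is A F (1); add A.
Step 2: cheapest edge leaving the tree is F G (5); add G.
Step 3: cheapest edge leaving the tree is E G (2); add E.
Step 4: cheapest edge leaving the tree is E H (3); add H.
Step 5: cheapest edge leaving the tree is C F (9); add C.
Step 6: cheapest edge leaving the tree is C D (9); add D.
Step 7: cheapest edge leaving the tree is B D (6); add B.
Vertex order: F, A, G, E, H, C, D, B. The 3rd vertex is G.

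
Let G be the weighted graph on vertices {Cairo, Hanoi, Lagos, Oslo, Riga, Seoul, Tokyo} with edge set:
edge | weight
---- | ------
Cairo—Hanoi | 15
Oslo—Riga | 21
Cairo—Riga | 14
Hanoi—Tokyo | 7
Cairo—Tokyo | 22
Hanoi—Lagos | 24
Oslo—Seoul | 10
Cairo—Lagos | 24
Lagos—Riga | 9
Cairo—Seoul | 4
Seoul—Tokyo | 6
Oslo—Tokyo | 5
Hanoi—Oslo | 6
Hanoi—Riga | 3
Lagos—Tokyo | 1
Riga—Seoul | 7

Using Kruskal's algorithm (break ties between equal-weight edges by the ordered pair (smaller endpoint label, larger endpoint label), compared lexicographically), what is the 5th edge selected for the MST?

Hanoi-Oslo

Sort edges by weight, then run Kruskal:
Lagos—Tokyo (1): add. Components now {Seoul} {Hanoi} {Oslo} {Lagos,Tokyo} {Riga} {Cairo}
Hanoi—Riga (3): add. Components now {Seoul} {Hanoi,Riga} {Oslo} {Lagos,Tokyo} {Cairo}
Cairo—Seoul (4): add. Components now {Cairo,Seoul} {Hanoi,Riga} {Oslo} {Lagos,Tokyo}
Oslo—Tokyo (5): add. Components now {Cairo,Seoul} {Hanoi,Riga} {Lagos,Oslo,Tokyo}
Hanoi—Oslo (6): add. Components now {Cairo,Seoul} {Hanoi,Lagos,Oslo,Riga,Tokyo}
Seoul—Tokyo (6): add. Components now {Cairo,Hanoi,Lagos,Oslo,Riga,Seoul,Tokyo}
The 5th edge added is Hanoi—Oslo.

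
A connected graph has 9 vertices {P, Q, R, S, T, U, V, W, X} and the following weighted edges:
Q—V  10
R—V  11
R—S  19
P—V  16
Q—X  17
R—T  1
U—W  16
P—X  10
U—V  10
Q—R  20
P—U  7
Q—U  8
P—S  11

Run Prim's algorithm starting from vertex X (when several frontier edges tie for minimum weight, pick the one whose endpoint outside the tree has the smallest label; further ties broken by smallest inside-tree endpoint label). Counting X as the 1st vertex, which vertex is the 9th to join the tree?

Prim's algorithm from X:
Step 1: frontier [P—X 10, Q—X 17] → take P—X (10); add P.
Step 2: frontier [P—U 7, P—S 11, P—V 16, Q—X 17] → take P—U (7); add U.
Step 3: frontier [P—S 11, P—V 16, Q—U 8, U—V 10, U—W 16, Q—X 17] → take Q—U (8); add Q.
Step 4: frontier [P—S 11, P—V 16, Q—V 10, Q—R 20, U—V 10, U—W 16] → take Q—V (10); add V.
Step 5: frontier [P—S 11, Q—R 20, U—W 16, R—V 11] → take R—V (11); add R.
Step 6: frontier [P—S 11, R—T 1, R—S 19, U—W 16] → take R—T (1); add T.
Step 7: frontier [P—S 11, R—S 19, U—W 16] → take P—S (11); add S.
Step 8: frontier [U—W 16] → take U—W (16); add W.
Vertex order: X, P, U, Q, V, R, T, S, W. The 9th vertex is W.

W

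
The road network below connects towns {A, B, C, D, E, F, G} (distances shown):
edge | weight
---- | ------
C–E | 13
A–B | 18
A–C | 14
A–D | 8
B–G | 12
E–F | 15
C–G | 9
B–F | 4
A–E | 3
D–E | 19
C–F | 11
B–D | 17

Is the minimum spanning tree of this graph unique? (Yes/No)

Yes

Sort edges by weight, then run Kruskal:
A–E (3): add. Components now {A,E} {B} {C} {D} {F} {G}
B–F (4): add. Components now {A,E} {B,F} {C} {D} {G}
A–D (8): add. Components now {A,D,E} {B,F} {C} {G}
C–G (9): add. Components now {A,D,E} {B,F} {C,G}
C–F (11): add. Components now {A,D,E} {B,C,F,G}
B–G (12): skip — B and G already connected.
C–E (13): add. Components now {A,B,C,D,E,F,G}
Every non-tree edge has weight strictly greater than the heaviest edge on the tree path between its endpoints, so the MST is unique.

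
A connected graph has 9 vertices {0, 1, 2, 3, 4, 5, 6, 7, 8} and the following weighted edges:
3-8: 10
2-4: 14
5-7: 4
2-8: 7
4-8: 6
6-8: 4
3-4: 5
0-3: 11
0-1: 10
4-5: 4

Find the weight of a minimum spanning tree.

Prim's algorithm from 7:
Step 1: cheapest edge leaving the tree is 5-7 (4); add 5.
Step 2: cheapest edge leaving the tree is 4-5 (4); add 4.
Step 3: cheapest edge leaving the tree is 3-4 (5); add 3.
Step 4: cheapest edge leaving the tree is 4-8 (6); add 8.
Step 5: cheapest edge leaving the tree is 6-8 (4); add 6.
Step 6: cheapest edge leaving the tree is 2-8 (7); add 2.
Step 7: cheapest edge leaving the tree is 0-3 (11); add 0.
Step 8: cheapest edge leaving the tree is 0-1 (10); add 1.
MST edges: 5-7, 4-5, 3-4, 4-8, 6-8, 2-8, 0-3, 0-1; total weight 4+4+5+6+4+7+11+10 = 51.

51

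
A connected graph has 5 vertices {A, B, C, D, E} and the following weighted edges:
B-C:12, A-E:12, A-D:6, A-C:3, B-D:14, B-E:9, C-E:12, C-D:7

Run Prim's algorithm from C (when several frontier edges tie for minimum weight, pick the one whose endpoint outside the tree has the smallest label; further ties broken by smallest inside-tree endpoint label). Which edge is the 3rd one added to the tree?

Prim's algorithm from C:
Step 1: cheapest edge leaving the tree is A-C (3); add A.
Step 2: cheapest edge leaving the tree is A-D (6); add D.
Step 3: cheapest edge leaving the tree is B-C (12); add B.
Step 4: cheapest edge leaving the tree is B-E (9); add E.
The 3rd edge added is B-C.

B-C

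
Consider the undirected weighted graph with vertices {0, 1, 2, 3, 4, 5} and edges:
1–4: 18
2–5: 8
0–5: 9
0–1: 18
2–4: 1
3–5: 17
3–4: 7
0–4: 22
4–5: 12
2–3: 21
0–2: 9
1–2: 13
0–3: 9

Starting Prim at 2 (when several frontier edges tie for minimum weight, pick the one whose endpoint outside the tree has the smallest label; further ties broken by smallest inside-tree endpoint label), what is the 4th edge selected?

0-2

Grow the tree from 2 using Prim:
Step 1: cheapest edge leaving the tree is 2–4 (1); add 4.
Step 2: cheapest edge leaving the tree is 3–4 (7); add 3.
Step 3: cheapest edge leaving the tree is 2–5 (8); add 5.
Step 4: cheapest edge leaving the tree is 0–2 (9); add 0.
Step 5: cheapest edge leaving the tree is 1–2 (13); add 1.
The 4th edge added is 0–2.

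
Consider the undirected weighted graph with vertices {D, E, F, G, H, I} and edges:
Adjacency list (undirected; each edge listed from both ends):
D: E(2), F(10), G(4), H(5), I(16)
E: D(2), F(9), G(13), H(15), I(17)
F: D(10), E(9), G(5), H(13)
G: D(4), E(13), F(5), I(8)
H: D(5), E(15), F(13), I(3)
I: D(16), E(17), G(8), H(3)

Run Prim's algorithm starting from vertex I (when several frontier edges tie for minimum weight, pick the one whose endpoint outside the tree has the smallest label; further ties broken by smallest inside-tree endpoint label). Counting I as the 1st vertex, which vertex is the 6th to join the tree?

Prim, starting at I.
Step 1: frontier [H–I 3, G–I 8, D–I 16, E–I 17] → take H–I (3); add H.
Step 2: frontier [D–H 5, F–H 13, E–H 15, G–I 8, D–I 16, E–I 17] → take D–H (5); add D.
Step 3: frontier [D–E 2, D–G 4, D–F 10, F–H 13, E–H 15, G–I 8, E–I 17] → take D–E (2); add E.
Step 4: frontier [D–G 4, D–F 10, E–F 9, E–G 13, F–H 13, G–I 8] → take D–G (4); add G.
Step 5: frontier [D–F 10, E–F 9, F–G 5, F–H 13] → take F–G (5); add F.
Vertex order: I, H, D, E, G, F. The 6th vertex is F.

F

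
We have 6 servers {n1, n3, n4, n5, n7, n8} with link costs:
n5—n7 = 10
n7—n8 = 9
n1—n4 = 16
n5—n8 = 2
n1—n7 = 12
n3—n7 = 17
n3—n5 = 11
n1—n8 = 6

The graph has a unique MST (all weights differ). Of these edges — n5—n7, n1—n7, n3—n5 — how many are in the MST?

Sort edges by weight, then run Kruskal:
n5—n8 (2): add. Components now {n4} {n7} {n1} {n3} {n5,n8}
n1—n8 (6): add. Components now {n4} {n7} {n1,n5,n8} {n3}
n7—n8 (9): add. Components now {n4} {n1,n5,n7,n8} {n3}
n5—n7 (10): skip — n7 and n5 already connected.
n3—n5 (11): add. Components now {n4} {n1,n3,n5,n7,n8}
n1—n7 (12): skip — n7 and n1 already connected.
n1—n4 (16): add. Components now {n1,n3,n4,n5,n7,n8}
MST edge set: {n5—n8, n1—n8, n7—n8, n3—n5, n1—n4}.
Of the listed edges, {n3—n5} are in the MST → 1.

1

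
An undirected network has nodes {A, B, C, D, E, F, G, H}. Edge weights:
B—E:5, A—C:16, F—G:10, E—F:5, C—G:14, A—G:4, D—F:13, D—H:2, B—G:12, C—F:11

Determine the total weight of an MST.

Kruskal: consider edges lightest-first.
D—H (2): add — endpoints in different components.
A—G (4): add — endpoints in different components.
B—E (5): add — endpoints in different components.
E—F (5): add — endpoints in different components.
F—G (10): add — endpoints in different components.
C—F (11): add — endpoints in different components.
B—G (12): skip — B and G already connected.
D—F (13): add — endpoints in different components.
MST edges: D—H, A—G, B—E, E—F, F—G, C—F, D—F; total weight 2+4+5+5+10+11+13 = 50.

50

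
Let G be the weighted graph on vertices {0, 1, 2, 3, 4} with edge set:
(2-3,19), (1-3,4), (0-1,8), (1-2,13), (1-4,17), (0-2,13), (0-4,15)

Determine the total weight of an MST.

Kruskal: consider edges lightest-first.
1-3 (4): add. Components now {0} {1,3} {2} {4}
0-1 (8): add. Components now {0,1,3} {2} {4}
0-2 (13): add. Components now {0,1,2,3} {4}
1-2 (13): skip — 1 and 2 already connected.
0-4 (15): add. Components now {0,1,2,3,4}
MST edges: 1-3, 0-1, 0-2, 0-4; total weight 4+8+13+15 = 40.

40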